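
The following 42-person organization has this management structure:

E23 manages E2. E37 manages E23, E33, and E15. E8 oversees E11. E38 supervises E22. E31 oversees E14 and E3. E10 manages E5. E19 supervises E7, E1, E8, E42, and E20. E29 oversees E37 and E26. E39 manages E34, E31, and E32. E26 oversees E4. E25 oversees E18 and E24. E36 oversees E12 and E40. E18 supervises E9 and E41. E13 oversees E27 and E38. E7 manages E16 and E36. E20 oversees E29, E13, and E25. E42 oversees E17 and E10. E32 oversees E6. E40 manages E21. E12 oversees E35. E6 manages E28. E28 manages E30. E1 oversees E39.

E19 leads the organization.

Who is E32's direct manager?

E32 reports directly to E39.

E39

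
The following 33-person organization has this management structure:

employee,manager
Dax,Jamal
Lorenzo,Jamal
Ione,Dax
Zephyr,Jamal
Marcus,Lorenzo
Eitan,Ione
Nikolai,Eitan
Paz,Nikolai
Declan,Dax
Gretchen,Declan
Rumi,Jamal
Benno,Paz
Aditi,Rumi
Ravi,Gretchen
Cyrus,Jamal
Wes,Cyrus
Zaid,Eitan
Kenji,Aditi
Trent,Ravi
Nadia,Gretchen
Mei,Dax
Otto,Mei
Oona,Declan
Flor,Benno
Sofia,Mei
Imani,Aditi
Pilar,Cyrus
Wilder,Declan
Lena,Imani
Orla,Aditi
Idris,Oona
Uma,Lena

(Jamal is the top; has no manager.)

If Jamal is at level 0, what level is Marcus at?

2

Chain from Marcus up to Jamal: Marcus → Lorenzo → Jamal. That is 2 steps up, so Marcus is 2 levels below Jamal.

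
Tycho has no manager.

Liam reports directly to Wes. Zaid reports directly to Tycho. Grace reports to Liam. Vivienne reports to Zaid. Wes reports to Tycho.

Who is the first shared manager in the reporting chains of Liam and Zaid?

Liam's chain of managers is Wes, Tycho. Zaid's chain of managers is Tycho. The first manager that appears in both chains is Tycho.

Tycho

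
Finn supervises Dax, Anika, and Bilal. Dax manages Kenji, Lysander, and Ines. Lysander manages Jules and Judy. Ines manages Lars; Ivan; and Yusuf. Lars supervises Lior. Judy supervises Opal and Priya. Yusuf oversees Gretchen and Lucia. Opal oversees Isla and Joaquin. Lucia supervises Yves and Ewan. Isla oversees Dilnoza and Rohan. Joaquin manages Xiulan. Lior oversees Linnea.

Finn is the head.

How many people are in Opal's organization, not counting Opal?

Opal directly manages Isla, Joaquin. Under Isla: Rohan, Dilnoza (2). Under Joaquin: Xiulan (1). So Opal's organization is 2 direct reports plus everyone under them: 3 + 2 = 5.

5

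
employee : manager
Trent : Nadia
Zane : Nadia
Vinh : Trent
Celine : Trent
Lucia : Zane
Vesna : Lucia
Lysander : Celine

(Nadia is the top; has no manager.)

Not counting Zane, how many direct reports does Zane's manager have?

Zane reports to Nadia. Nadia's other direct reports are Trent — 1 peer.

1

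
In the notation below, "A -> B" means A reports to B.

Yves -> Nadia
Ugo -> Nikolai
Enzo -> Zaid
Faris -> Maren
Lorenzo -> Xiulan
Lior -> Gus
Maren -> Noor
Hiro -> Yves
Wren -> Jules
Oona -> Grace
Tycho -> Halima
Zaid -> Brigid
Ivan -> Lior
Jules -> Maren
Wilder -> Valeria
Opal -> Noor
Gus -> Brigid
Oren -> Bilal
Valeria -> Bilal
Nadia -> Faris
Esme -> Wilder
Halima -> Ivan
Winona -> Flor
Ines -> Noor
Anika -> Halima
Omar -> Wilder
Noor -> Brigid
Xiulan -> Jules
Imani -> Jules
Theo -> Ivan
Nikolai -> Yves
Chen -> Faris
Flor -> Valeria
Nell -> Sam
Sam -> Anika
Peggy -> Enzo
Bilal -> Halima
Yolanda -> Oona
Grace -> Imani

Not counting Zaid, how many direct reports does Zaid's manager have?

2

Zaid reports to Brigid. Brigid's other direct reports are Noor, Gus — 2 peers.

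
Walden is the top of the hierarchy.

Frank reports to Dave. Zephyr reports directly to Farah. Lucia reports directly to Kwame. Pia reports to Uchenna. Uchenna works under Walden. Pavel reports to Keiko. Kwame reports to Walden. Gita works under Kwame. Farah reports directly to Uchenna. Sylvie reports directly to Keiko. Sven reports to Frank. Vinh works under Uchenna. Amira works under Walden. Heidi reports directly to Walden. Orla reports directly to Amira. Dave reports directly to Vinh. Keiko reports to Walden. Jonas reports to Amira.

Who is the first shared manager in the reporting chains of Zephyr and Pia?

Zephyr's chain of managers is Farah, Uchenna, Walden. Pia's chain of managers is Uchenna, Walden. The first manager that appears in both chains is Uchenna.

Uchenna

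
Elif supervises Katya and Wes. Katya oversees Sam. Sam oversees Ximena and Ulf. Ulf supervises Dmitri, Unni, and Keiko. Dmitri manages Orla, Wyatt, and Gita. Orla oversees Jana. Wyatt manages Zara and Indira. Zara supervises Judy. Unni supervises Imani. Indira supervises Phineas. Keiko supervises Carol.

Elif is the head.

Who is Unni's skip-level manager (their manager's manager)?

Unni reports to Ulf, and Ulf reports to Sam. So Unni's skip-level manager is Sam.

Sam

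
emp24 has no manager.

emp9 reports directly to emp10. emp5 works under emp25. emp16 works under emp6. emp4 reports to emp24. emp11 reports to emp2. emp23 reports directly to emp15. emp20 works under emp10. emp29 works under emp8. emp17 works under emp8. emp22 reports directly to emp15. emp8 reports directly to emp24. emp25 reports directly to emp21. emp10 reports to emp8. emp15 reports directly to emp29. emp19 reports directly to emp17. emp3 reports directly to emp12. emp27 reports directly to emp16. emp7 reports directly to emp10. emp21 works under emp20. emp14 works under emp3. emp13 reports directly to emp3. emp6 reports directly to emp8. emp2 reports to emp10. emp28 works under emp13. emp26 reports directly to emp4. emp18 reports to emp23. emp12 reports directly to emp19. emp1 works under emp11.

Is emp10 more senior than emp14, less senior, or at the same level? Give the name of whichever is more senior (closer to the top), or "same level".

emp10

emp10 is 2 levels below emp24; emp14 is 6. emp10 is higher.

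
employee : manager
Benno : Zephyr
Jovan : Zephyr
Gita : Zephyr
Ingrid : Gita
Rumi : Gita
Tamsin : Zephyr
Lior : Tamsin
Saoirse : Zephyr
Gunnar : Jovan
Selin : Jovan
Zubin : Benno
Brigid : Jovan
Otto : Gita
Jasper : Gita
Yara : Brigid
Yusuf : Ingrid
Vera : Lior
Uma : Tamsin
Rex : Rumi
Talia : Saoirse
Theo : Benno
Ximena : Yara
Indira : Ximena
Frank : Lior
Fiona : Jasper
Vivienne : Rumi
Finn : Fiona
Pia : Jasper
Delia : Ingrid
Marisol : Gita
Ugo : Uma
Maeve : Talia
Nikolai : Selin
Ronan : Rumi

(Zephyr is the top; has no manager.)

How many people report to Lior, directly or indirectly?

2

Lior directly manages Vera, Frank. Vera has no reports. Frank has no reports. So Lior's organization is 2 direct reports plus everyone under them: 1 + 1 = 2.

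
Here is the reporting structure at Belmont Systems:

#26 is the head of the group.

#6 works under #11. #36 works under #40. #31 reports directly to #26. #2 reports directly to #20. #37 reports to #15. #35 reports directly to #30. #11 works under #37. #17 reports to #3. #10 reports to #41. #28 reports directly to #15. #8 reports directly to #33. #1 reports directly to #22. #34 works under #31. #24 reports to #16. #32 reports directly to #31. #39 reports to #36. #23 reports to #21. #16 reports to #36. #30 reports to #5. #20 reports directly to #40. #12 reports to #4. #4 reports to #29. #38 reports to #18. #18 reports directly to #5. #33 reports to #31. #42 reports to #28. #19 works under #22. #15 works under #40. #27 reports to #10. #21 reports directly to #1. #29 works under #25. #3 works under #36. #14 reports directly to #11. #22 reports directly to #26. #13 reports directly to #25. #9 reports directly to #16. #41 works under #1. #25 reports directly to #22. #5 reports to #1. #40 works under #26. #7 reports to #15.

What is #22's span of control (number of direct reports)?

#22 directly manages #1, #25, #19. That is 3 direct reports.

3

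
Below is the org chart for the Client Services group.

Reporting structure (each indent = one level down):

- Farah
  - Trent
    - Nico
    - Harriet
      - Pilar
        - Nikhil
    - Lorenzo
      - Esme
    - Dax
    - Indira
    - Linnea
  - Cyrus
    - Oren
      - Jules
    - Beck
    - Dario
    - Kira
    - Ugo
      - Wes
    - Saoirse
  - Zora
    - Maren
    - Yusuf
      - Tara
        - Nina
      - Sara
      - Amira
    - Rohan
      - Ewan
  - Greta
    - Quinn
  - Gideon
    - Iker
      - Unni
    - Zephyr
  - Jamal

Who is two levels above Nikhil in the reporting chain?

Nikhil reports to Pilar, and Pilar reports to Harriet. So Nikhil's skip-level manager is Harriet.

Harriet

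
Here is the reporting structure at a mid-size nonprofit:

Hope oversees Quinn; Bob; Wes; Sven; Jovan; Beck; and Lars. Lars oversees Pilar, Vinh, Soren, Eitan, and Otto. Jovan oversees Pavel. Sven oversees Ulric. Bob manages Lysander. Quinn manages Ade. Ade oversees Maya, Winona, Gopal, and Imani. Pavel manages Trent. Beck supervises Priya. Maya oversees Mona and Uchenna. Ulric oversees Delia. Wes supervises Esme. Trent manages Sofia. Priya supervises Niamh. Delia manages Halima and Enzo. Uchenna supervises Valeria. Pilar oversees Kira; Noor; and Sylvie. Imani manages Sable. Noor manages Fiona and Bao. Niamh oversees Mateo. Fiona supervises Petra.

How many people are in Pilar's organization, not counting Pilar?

6

Pilar directly manages Kira, Noor, Sylvie. Kira has no reports. Under Noor: Bao, Fiona, Petra (3). Sylvie has no reports. So Pilar's organization is 3 direct reports plus everyone under them: 1 + 4 + 1 = 6.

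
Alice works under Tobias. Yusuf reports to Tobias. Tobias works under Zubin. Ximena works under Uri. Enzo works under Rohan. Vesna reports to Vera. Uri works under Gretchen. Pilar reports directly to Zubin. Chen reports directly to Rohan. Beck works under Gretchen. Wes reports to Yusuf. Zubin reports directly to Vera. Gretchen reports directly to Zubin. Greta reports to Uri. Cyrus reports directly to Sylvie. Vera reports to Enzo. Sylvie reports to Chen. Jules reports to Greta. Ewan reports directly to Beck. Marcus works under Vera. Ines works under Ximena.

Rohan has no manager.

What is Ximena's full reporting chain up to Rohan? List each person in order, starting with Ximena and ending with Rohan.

Ximena -> Uri -> Gretchen -> Zubin -> Vera -> Enzo -> Rohan

Ximena reports to Uri. Uri reports to Gretchen. Gretchen reports to Zubin. Zubin reports to Vera. Vera reports to Enzo. Enzo reports to Rohan. Rohan is at the top.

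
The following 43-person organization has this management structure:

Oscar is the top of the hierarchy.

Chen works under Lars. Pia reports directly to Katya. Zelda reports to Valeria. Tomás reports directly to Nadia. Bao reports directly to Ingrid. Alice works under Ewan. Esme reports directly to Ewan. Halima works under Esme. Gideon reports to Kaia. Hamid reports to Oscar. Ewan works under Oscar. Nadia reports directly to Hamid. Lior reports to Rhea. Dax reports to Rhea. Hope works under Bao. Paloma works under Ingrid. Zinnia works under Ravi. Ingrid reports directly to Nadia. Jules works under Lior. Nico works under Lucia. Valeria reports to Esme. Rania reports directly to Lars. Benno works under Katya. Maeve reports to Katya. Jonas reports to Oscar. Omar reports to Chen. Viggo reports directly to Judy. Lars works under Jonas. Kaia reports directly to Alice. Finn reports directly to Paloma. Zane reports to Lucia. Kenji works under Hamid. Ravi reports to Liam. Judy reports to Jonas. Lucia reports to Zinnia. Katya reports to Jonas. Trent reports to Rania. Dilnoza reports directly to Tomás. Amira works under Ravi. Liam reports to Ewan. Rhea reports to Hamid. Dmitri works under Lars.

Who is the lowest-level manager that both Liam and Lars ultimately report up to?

Liam's chain of managers is Ewan, Oscar. Lars's chain of managers is Jonas, Oscar. The first manager that appears in both chains is Oscar.

Oscar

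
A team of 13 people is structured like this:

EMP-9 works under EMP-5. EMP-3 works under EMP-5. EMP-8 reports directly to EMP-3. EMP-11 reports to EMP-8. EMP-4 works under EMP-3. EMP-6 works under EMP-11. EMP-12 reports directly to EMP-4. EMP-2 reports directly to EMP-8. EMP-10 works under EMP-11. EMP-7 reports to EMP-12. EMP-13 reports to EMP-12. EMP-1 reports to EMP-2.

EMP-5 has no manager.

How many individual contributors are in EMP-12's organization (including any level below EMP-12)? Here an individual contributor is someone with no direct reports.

The people in EMP-12's organization with no one reporting to them are EMP-13, EMP-7. That is 2.

2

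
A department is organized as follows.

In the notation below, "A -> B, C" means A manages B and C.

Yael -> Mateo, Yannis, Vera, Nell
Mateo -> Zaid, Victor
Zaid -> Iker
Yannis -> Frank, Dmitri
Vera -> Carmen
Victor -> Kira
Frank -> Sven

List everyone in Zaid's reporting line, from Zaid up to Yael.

Zaid -> Mateo -> Yael

Zaid reports to Mateo. Mateo reports to Yael. Yael is at the top.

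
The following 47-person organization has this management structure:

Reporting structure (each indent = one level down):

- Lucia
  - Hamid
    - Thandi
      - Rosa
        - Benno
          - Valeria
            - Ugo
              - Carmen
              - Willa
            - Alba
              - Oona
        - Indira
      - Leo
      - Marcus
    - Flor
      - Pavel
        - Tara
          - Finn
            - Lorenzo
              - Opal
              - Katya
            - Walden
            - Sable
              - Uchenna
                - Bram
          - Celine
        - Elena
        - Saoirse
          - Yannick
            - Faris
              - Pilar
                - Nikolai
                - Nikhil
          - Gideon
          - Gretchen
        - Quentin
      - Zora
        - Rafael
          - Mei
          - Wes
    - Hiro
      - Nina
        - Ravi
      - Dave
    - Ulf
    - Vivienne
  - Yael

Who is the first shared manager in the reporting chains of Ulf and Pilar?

Ulf's chain of managers is Hamid, Lucia. Pilar's chain of managers is Faris, Yannick, Saoirse, Pavel, Flor, Hamid, Lucia. The first manager that appears in both chains is Hamid.

Hamid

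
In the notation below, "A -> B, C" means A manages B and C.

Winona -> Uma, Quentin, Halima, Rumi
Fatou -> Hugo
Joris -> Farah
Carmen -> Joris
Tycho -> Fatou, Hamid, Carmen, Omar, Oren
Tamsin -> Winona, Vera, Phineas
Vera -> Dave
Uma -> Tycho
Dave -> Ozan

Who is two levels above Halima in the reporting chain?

Tamsin

Halima reports to Winona, and Winona reports to Tamsin. So Halima's skip-level manager is Tamsin.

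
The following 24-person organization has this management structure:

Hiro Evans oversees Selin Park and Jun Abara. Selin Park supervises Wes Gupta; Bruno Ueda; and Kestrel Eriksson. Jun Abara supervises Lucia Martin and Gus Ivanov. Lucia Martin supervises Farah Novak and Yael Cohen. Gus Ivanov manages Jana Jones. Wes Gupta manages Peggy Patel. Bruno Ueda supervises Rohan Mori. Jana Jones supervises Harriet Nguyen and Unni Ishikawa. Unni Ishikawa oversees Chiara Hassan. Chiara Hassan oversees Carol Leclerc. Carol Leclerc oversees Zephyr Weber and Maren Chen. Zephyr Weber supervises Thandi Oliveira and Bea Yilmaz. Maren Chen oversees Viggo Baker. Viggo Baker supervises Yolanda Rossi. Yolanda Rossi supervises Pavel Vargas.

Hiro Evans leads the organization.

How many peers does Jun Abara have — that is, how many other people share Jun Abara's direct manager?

Jun Abara reports to Hiro Evans. Hiro Evans's other direct reports are Selin Park — 1 peer.

1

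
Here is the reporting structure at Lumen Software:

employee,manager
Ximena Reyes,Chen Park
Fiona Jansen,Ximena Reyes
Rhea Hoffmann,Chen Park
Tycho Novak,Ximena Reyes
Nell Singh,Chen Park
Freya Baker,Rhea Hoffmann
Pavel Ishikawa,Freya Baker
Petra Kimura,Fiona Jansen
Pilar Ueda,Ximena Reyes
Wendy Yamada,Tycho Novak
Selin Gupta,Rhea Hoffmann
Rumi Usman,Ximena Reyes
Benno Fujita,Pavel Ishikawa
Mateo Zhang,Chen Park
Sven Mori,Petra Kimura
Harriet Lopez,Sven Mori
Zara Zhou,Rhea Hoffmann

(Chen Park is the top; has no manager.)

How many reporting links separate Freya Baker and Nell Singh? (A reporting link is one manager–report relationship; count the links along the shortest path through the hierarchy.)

Freya Baker is 2 levels below Chen Park, and Nell Singh is 1 level below Chen Park (their lowest common manager). The shortest path runs up from Freya Baker to Chen Park and back down to Nell Singh: 2 + 1 = 3 links.

3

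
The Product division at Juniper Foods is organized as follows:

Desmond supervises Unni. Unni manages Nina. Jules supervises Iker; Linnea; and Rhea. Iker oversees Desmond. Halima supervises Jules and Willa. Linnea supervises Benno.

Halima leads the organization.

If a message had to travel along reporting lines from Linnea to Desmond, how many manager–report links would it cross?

3

Linnea is 1 level below Jules, and Desmond is 2 levels below Jules (their lowest common manager). The shortest path runs up from Linnea to Jules and back down to Desmond: 1 + 2 = 3 links.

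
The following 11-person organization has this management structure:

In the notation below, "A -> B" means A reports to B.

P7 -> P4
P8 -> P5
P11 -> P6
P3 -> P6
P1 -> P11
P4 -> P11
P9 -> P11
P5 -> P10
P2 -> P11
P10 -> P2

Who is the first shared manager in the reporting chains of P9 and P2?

P9's chain of managers is P11, P6. P2's chain of managers is P11, P6. The first manager that appears in both chains is P11.

P11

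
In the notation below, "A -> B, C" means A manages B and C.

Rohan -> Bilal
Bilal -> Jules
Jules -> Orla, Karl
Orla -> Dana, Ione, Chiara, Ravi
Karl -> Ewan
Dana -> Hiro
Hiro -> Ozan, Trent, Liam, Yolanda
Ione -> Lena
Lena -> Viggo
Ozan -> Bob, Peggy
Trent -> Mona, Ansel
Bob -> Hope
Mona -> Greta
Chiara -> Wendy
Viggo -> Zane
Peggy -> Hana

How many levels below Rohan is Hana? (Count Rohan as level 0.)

8

Chain from Hana up to Rohan: Hana → Peggy → Ozan → Hiro → Dana → Orla → Jules → Bilal → Rohan. That is 8 steps up, so Hana is 8 levels below Rohan.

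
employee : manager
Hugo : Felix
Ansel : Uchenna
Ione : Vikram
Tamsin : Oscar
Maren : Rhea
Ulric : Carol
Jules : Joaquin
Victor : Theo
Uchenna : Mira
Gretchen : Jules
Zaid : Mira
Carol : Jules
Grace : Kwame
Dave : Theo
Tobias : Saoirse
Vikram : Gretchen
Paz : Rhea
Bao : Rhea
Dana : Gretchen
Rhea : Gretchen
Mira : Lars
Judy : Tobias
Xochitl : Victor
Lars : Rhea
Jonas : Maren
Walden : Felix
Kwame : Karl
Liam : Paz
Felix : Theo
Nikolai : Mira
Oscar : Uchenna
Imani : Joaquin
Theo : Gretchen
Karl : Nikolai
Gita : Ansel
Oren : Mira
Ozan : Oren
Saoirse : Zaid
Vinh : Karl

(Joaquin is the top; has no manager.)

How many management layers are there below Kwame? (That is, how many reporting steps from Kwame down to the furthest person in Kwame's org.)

1

The longest chain under Kwame runs Kwame → Grace, which is 1 level below Kwame.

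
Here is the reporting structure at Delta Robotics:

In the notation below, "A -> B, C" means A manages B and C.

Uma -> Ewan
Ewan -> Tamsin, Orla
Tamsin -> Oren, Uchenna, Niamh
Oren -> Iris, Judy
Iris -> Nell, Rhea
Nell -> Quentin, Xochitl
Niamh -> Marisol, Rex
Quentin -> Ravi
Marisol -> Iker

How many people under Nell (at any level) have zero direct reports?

2

The people in Nell's organization with no one reporting to them are Xochitl, Ravi. That is 2.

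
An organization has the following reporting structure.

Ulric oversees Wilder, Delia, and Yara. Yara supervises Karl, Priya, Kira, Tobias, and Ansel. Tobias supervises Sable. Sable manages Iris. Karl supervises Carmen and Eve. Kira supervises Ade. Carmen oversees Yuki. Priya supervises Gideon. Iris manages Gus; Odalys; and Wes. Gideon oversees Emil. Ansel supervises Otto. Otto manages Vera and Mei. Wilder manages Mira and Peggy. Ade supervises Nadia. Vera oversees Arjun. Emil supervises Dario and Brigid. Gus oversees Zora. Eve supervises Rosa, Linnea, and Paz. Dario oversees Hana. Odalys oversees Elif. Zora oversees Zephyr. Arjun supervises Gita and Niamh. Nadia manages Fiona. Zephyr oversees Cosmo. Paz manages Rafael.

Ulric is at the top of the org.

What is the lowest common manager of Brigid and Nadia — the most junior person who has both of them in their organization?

Brigid's chain of managers is Emil, Gideon, Priya, Yara, Ulric. Nadia's chain of managers is Ade, Kira, Yara, Ulric. The first manager that appears in both chains is Yara.

Yara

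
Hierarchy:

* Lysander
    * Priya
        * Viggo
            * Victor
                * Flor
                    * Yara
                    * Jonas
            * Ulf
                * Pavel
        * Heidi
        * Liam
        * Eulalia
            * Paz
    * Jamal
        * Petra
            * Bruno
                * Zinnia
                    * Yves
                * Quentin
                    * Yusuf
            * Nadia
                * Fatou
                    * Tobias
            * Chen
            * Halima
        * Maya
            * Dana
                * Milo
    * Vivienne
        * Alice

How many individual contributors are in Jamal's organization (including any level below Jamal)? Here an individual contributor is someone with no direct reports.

The people in Jamal's organization with no one reporting to them are Milo, Halima, Chen, Tobias, Yusuf, Yves. That is 6.

6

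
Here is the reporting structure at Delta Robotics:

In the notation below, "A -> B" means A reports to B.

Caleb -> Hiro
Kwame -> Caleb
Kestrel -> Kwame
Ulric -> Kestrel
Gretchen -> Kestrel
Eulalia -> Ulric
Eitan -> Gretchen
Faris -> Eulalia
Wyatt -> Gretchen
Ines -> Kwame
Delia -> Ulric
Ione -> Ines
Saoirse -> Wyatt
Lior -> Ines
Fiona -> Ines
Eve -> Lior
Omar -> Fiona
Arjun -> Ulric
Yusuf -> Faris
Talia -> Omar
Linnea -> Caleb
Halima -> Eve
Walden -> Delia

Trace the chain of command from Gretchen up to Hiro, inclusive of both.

Gretchen reports to Kestrel. Kestrel reports to Kwame. Kwame reports to Caleb. Caleb reports to Hiro. Hiro is at the top.

Gretchen -> Kestrel -> Kwame -> Caleb -> Hiro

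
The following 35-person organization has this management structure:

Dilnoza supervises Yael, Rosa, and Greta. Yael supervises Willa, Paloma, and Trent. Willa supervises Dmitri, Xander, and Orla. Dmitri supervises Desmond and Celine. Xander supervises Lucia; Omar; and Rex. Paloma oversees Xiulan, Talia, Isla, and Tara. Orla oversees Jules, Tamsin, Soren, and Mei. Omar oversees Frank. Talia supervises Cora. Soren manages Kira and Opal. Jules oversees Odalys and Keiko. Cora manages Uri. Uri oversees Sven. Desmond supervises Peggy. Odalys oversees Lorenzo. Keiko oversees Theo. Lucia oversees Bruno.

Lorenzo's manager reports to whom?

Jules

Lorenzo reports to Odalys, and Odalys reports to Jules. So Lorenzo's skip-level manager is Jules.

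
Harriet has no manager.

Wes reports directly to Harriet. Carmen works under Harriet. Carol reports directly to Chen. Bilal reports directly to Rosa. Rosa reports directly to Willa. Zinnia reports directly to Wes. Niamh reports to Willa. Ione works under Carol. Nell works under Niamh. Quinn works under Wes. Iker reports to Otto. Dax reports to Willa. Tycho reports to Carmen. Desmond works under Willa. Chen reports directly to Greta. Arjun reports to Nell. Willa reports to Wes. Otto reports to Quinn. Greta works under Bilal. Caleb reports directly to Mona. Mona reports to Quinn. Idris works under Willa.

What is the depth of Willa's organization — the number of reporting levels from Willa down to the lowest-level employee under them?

The longest chain under Willa runs Willa → Rosa → Bilal → Greta → Chen → Carol → Ione, which is 6 levels below Willa.

6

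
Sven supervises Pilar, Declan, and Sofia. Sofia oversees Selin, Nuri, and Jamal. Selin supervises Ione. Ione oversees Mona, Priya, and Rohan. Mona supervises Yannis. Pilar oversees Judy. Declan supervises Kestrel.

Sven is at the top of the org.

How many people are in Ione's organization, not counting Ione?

Ione directly manages Mona, Priya, Rohan. Under Mona: Yannis (1). Priya has no reports. Rohan has no reports. So Ione's organization is 3 direct reports plus everyone under them: 2 + 1 + 1 = 4.

4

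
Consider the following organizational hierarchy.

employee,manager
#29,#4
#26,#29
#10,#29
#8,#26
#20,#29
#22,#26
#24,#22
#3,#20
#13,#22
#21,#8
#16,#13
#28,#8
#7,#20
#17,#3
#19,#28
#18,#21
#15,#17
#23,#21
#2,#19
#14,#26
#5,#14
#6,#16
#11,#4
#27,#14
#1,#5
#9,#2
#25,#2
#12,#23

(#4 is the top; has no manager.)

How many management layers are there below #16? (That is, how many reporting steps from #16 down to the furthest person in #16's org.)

1

The longest chain under #16 runs #16 → #6, which is 1 level below #16.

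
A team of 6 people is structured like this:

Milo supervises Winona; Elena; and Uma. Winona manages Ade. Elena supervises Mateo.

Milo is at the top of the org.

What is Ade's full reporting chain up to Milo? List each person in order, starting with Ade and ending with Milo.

Ade -> Winona -> Milo

Ade reports to Winona. Winona reports to Milo. Milo is at the top.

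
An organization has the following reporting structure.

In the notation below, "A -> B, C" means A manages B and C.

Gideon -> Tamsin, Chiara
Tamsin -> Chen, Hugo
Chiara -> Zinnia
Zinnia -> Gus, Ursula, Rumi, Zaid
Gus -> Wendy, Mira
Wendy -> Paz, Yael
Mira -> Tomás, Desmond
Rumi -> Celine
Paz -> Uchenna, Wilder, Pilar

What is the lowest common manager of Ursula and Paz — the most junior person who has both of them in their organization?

Ursula's chain of managers is Zinnia, Chiara, Gideon. Paz's chain of managers is Wendy, Gus, Zinnia, Chiara, Gideon. The first manager that appears in both chains is Zinnia.

Zinnia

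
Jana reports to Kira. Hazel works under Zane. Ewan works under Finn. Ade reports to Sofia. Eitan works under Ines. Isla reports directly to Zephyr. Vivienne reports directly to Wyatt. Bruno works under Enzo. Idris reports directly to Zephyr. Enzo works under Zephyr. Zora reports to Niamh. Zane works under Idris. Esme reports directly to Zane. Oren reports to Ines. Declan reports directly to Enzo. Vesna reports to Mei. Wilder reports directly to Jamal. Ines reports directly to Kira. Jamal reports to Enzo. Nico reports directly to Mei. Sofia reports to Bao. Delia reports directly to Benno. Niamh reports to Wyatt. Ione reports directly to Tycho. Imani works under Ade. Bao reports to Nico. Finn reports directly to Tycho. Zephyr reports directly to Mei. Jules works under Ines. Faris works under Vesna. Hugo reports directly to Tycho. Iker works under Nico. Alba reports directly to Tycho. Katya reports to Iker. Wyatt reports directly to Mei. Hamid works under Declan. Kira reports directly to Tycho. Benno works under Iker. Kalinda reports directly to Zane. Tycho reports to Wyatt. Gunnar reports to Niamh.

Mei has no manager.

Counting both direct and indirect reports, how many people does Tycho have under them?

11

Tycho directly manages Finn, Kira, Ione, Hugo, Alba. Under Finn: Ewan (1). Under Kira: Jana, Ines, Oren, Eitan, Jules (5). Ione has no reports. Hugo has no reports. Alba has no reports. So Tycho's organization is 5 direct reports plus everyone under them: 2 + 6 + 1 + 1 + 1 = 11.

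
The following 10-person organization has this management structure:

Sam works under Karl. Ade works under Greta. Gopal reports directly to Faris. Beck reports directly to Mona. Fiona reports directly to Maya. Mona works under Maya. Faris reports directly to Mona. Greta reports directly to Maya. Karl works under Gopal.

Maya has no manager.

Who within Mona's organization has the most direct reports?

Direct-report counts within Mona's organization: Mona has 2; Faris has 1; Gopal has 1; Karl has 1. The largest is 2, held by Mona.

Mona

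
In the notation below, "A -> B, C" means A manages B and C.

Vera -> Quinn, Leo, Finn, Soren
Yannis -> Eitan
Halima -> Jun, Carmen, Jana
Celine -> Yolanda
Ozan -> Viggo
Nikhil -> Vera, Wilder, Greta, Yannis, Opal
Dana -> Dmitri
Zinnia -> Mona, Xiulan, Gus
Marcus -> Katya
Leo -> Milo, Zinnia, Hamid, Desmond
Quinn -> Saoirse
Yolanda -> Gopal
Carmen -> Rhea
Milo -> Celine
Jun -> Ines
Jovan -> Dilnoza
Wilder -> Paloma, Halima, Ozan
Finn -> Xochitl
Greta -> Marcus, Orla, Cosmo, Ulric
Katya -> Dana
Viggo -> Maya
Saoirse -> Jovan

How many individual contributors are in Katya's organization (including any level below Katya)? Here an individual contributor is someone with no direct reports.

The only person in Katya's organization with no one reporting to them is Dmitri. That is 1.

1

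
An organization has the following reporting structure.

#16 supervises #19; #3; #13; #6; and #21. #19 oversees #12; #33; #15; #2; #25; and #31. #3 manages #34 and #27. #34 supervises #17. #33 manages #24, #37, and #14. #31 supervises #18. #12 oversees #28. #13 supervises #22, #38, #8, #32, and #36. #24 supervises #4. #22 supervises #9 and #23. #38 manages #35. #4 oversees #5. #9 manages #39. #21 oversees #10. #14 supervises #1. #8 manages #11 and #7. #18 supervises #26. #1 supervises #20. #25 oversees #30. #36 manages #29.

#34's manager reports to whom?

#16

#34 reports to #3, and #3 reports to #16. So #34's skip-level manager is #16.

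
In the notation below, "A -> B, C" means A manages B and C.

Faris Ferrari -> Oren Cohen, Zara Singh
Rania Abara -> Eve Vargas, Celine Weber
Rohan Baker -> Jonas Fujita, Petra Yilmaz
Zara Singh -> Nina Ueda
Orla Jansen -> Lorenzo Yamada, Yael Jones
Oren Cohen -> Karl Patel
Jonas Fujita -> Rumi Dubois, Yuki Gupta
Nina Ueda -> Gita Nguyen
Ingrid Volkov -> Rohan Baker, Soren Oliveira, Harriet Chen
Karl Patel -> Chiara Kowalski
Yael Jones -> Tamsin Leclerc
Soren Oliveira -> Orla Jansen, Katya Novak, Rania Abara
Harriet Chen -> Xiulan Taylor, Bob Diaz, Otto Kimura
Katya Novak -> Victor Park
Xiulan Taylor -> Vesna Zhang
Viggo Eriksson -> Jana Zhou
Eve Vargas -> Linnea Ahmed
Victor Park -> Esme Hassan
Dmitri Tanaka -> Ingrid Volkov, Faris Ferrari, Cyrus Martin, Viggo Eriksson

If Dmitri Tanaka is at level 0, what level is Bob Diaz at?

Chain from Bob Diaz up to Dmitri Tanaka: Bob Diaz → Harriet Chen → Ingrid Volkov → Dmitri Tanaka. That is 3 steps up, so Bob Diaz is 3 levels below Dmitri Tanaka.

3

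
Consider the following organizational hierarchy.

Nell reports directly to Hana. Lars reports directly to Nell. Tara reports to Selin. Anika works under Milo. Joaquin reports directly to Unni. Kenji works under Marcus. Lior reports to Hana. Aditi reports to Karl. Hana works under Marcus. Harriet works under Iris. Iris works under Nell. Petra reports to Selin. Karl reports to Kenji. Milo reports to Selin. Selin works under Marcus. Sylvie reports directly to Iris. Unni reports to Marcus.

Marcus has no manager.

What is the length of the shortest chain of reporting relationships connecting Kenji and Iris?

Kenji is 1 level below Marcus, and Iris is 3 levels below Marcus (their lowest common manager). The shortest path runs up from Kenji to Marcus and back down to Iris: 1 + 3 = 4 links.

4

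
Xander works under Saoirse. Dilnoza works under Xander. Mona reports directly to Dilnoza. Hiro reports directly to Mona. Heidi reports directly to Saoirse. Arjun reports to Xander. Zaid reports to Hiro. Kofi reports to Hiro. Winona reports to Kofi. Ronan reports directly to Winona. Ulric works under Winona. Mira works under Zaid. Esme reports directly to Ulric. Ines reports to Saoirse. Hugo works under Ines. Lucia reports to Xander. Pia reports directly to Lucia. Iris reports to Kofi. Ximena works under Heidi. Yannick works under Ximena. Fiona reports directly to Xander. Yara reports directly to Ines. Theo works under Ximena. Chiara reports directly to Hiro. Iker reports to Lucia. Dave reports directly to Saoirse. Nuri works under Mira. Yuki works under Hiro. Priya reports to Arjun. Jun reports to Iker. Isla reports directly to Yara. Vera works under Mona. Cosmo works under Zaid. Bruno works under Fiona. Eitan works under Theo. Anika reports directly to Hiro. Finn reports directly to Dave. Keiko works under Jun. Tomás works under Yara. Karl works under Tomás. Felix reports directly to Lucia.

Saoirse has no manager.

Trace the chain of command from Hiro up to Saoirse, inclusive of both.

Hiro -> Mona -> Dilnoza -> Xander -> Saoirse

Hiro reports to Mona. Mona reports to Dilnoza. Dilnoza reports to Xander. Xander reports to Saoirse. Saoirse is at the top.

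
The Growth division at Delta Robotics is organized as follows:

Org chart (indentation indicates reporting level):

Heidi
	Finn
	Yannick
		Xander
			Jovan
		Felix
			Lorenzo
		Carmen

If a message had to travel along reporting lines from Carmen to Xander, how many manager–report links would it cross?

Carmen is 1 level below Yannick, and Xander is 1 level below Yannick (their lowest common manager). The shortest path runs up from Carmen to Yannick and back down to Xander: 1 + 1 = 2 links.

2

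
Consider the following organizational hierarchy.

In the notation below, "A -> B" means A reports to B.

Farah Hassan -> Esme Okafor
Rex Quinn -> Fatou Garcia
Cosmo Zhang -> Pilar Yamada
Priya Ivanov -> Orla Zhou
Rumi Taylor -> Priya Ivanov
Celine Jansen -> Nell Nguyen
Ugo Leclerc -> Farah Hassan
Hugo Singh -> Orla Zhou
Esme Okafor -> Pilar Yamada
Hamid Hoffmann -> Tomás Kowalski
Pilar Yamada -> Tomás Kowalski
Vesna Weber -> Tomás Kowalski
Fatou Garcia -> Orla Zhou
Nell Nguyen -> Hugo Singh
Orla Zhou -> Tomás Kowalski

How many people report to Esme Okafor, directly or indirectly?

Esme Okafor directly manages Farah Hassan. Under Farah Hassan: Ugo Leclerc (1). That's 2 in total.

2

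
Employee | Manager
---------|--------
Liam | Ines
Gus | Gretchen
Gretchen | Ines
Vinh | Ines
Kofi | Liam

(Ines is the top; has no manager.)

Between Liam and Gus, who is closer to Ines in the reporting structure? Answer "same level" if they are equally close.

Liam

Liam is 1 level below Ines; Gus is 2. Liam is higher.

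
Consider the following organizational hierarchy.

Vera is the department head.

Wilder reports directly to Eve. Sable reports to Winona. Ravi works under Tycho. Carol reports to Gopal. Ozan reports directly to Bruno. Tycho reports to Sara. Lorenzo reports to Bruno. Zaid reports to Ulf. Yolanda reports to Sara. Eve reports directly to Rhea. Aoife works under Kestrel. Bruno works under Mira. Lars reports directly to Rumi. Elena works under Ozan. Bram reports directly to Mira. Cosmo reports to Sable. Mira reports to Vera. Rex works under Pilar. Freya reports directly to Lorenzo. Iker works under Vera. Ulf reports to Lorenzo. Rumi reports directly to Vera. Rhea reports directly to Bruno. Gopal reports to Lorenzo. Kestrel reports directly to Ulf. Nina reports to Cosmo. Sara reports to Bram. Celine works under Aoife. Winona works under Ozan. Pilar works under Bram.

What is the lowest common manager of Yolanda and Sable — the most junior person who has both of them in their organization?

Yolanda's chain of managers is Sara, Bram, Mira, Vera. Sable's chain of managers is Winona, Ozan, Bruno, Mira, Vera. The first manager that appears in both chains is Mira.

Mira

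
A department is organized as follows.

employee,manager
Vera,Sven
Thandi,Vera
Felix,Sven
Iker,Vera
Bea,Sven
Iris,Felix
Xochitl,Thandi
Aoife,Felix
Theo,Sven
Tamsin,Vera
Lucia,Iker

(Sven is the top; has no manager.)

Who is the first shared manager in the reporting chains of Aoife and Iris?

Aoife's chain of managers is Felix, Sven. Iris's chain of managers is Felix, Sven. The first manager that appears in both chains is Felix.

Felix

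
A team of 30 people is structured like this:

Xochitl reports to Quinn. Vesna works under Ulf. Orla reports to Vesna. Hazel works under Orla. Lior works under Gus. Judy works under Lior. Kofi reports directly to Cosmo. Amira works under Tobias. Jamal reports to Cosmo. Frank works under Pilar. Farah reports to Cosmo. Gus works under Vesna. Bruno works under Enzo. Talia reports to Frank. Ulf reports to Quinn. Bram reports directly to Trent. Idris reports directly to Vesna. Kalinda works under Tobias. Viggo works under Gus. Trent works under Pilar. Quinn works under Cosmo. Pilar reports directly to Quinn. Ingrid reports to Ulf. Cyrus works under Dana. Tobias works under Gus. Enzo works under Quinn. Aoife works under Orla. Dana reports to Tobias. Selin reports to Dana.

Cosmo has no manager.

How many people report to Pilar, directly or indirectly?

4

Pilar directly manages Trent, Frank. Under Trent: Bram (1). Under Frank: Talia (1). So Pilar's organization is 2 direct reports plus everyone under them: 2 + 2 = 4.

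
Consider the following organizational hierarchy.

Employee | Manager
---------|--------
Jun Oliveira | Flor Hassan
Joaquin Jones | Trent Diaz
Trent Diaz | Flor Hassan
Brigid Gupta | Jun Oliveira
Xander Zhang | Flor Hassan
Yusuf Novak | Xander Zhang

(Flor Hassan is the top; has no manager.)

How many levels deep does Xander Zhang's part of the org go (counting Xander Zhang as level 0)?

1

The longest chain under Xander Zhang runs Xander Zhang → Yusuf Novak, which is 1 level below Xander Zhang.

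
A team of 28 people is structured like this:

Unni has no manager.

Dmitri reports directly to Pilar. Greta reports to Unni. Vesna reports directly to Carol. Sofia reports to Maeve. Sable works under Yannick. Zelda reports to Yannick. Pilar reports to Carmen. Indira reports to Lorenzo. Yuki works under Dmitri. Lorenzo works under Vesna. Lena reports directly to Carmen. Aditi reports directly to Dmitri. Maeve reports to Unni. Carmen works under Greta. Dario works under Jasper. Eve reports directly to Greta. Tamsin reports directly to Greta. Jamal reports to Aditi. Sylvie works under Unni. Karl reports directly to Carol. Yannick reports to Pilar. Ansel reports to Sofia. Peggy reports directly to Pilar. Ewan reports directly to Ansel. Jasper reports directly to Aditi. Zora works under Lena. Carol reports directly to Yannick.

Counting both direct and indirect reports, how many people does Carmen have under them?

18

Carmen directly manages Pilar, Lena. Under Pilar: Dmitri, Yuki, Aditi, Jamal, Jasper, Dario, Peggy, Yannick, Carol, Vesna, Lorenzo, Indira, Karl, Zelda, Sable (15). Under Lena: Zora (1). So Carmen's organization is 2 direct reports plus everyone under them: 16 + 2 = 18.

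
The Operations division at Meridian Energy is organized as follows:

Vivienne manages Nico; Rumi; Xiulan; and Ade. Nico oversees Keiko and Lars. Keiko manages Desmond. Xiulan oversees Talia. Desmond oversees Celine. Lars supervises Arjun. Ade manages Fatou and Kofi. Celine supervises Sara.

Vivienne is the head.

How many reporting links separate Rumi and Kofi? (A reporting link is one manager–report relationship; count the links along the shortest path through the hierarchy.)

Rumi is 1 level below Vivienne, and Kofi is 2 levels below Vivienne (their lowest common manager). The shortest path runs up from Rumi to Vivienne and back down to Kofi: 1 + 2 = 3 links.

3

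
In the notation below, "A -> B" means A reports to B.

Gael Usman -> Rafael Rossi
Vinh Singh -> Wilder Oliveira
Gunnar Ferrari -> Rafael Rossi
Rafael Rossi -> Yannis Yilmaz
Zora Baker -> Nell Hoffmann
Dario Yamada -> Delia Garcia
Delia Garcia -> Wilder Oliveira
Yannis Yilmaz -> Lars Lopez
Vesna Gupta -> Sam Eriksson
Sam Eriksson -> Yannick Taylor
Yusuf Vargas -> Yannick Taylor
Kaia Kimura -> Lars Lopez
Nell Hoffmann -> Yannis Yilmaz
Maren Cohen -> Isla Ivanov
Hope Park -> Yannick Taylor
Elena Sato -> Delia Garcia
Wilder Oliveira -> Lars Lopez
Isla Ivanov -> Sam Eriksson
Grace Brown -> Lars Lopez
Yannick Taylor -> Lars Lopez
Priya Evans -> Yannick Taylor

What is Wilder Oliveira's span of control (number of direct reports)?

2

Wilder Oliveira directly manages Delia Garcia, Vinh Singh. That is 2 direct reports.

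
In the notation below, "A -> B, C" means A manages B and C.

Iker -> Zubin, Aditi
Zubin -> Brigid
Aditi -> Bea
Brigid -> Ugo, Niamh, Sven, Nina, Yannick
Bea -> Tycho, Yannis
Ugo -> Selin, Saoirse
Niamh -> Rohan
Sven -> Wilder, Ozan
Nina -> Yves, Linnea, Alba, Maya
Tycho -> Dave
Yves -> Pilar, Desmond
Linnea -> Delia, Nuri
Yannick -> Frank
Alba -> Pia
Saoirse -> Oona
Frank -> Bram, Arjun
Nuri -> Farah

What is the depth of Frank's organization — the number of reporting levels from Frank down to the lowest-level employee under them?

The longest chain under Frank runs Frank → Arjun, which is 1 level below Frank.

1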